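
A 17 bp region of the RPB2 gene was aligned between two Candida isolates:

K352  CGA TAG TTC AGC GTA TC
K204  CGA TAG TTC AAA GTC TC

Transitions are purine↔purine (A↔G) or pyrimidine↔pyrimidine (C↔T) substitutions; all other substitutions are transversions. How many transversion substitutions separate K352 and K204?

The sequences differ at positions 11 (G/A, transition), 12 (C/A, transversion), 15 (A/C, transversion).
Of the 3 differences, 1 transition and 2 transversions, so the answer is 2.

2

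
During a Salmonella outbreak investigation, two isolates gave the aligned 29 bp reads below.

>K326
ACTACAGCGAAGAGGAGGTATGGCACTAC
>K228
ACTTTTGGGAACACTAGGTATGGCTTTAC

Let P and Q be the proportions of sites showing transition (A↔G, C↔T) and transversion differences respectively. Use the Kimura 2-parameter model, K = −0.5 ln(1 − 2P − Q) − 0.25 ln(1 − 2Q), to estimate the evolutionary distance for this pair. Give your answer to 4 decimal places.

0.4033

Differing sites — 4:A/T (Tv); 5:C/T (Ti); 6:A/T (Tv); 8:C/G (Tv); 12:G/C (Tv); 14:G/C (Tv); 15:G/T (Tv); 25:A/T (Tv); 26:C/T (Ti).
Of the 9 differences, 2 transitions and 7 transversions over 29 sites: P = 2/29 = 0.068966, Q = 7/29 = 0.241379.
d = −0.5·ln(0.620689) − 0.25·ln(0.517242) = −0.5·(-0.476925) − 0.25·(-0.659244) = 0.4033.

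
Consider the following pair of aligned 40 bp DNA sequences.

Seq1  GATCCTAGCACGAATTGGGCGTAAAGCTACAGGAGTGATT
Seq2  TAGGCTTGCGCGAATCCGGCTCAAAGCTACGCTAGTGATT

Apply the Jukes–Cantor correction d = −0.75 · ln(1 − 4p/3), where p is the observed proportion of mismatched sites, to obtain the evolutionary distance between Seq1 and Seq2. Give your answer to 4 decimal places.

0.3831

Differing sites — 1:G/T; 3:T/G; 4:C/G; 7:A/T; 10:A/G; 16:T/C; 17:G/C; 21:G/T; 22:T/C; 31:A/G; 32:G/C; 33:G/T.
p = 12/40 = 0.300000.
d = −0.75 · ln(1 − (4/3)·0.300000) = −0.75 · ln(0.600000) = −0.75 · (-0.510826) = 0.3831.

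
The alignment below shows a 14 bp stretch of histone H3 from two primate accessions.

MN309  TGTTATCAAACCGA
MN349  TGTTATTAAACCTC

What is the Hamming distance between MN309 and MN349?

3

The sequences differ at positions 7 (C/T), 13 (G/T), 14 (A/C).
That gives 3 mismatches out of 14 aligned sites, so the Hamming distance is 3.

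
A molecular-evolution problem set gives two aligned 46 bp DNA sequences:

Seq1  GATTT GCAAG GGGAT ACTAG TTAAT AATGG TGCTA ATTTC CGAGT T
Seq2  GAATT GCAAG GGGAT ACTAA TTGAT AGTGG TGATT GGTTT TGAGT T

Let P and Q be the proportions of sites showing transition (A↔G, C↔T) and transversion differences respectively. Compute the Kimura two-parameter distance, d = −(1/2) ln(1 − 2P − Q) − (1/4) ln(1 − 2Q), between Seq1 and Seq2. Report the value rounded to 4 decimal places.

The sequences differ at positions 3 (T/A, transversion), 20 (G/A, transition), 23 (A/G, transition), 27 (A/G, transition), 33 (C/A, transversion), 35 (A/T, transversion), 36 (A/G, transition), 37 (T/G, transversion), 40 (C/T, transition), 41 (C/T, transition).
Of the 10 differences, 6 transitions and 4 transversions over 46 sites: P = 6/46 = 0.130435, Q = 4/46 = 0.086957.
d = −0.5·ln(0.652173) − 0.25·ln(0.826086) = −0.5·(-0.427445) − 0.25·(-0.191056) = 0.2615.

0.2615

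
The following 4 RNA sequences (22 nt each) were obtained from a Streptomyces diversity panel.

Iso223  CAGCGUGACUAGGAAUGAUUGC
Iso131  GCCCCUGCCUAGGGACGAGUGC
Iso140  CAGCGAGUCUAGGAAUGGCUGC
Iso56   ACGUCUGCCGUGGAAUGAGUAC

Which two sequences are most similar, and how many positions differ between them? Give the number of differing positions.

4

Pairwise Hamming distances:
  Iso223 vs Iso131: 8
  Iso223 vs Iso140: 4
  Iso223 vs Iso56: 9
  Iso131 vs Iso140: 10
  Iso131 vs Iso56: 8
  Iso140 vs Iso56: 11
The smallest is 4, between Iso223 and Iso140.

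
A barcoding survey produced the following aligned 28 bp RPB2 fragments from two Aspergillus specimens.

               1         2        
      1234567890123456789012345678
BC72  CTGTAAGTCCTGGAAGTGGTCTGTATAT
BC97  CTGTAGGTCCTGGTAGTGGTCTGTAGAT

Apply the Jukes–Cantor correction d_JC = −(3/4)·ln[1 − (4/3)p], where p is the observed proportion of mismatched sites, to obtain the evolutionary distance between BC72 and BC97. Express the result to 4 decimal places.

0.1156

Mismatches occur at site 6 (A/G), site 14 (A/T), site 26 (T/G).
p = 3/28 = 0.107143.
d = −0.75 · ln(1 − (4/3)·0.107143) = −0.75 · ln(0.857143) = −0.75 · (-0.154151) = 0.1156.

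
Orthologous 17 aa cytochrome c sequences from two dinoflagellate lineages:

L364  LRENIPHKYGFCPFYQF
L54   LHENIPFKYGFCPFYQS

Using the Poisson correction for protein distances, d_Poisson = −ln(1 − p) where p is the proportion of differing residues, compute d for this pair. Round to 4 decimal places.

Differing sites — 2:R/H; 7:H/F; 17:F/S.
p = 3/17 = 0.176471.
d = −ln(1 − 0.176471) = −ln(0.823529) = 0.1942.

0.1942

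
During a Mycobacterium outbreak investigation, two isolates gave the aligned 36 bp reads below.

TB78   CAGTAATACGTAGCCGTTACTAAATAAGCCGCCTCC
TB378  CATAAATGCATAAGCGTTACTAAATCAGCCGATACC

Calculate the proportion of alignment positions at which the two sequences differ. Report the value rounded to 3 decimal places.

0.278

The sequences differ at positions 3 (G/T), 4 (T/A), 8 (A/G), 10 (G/A), 13 (G/A), 14 (C/G), 26 (A/C), 32 (C/A), 33 (C/T), 34 (T/A).
There are 10 differences over 36 sites, so p = 10/36 = 0.278.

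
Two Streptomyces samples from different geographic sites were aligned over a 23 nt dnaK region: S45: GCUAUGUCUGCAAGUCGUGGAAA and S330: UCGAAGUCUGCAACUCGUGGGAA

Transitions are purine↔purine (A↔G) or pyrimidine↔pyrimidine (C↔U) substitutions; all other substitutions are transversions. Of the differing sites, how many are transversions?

4

The sequences differ at positions 1 (G/U, transversion), 3 (U/G, transversion), 5 (U/A, transversion), 14 (G/C, transversion), 21 (A/G, transition).
Of the 5 differences, 1 transition and 4 transversions, so the answer is 4.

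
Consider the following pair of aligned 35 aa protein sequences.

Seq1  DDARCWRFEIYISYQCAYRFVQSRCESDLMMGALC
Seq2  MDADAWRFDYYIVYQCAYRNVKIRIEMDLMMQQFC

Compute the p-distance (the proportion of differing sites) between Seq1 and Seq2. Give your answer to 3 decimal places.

Differing sites — 1:D/M; 4:R/D; 5:C/A; 9:E/D; 10:I/Y; 13:S/V; 20:F/N; 22:Q/K; 23:S/I; 25:C/I; 27:S/M; 32:G/Q; 33:A/Q; 34:L/F.
There are 14 differences over 35 sites, so p = 14/35 = 0.400.

0.400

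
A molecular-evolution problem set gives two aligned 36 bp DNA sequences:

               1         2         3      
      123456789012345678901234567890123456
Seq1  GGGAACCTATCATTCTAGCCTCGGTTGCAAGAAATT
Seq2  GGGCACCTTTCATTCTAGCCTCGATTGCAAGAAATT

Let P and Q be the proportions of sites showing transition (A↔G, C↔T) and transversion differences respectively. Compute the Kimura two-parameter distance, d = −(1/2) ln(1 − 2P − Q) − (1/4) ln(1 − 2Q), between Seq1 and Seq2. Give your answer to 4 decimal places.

Differing sites — 4:A/C (Tv); 9:A/T (Tv); 24:G/A (Ti).
Of the 3 differences, 1 transition and 2 transversions over 36 sites: P = 1/36 = 0.027778, Q = 2/36 = 0.055556.
d = −0.5·ln(0.888888) − 0.25·ln(0.888888) = −0.5·(-0.117784) − 0.25·(-0.117784) = 0.0883.

0.0883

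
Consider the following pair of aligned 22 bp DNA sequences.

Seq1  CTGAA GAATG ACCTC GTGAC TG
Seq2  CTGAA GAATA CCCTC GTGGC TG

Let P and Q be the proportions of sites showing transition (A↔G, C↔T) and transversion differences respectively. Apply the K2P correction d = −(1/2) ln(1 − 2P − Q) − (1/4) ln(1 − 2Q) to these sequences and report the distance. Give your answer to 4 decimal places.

0.1527

Mismatches occur at site 10 (G→A, transition), site 11 (A→C, transversion), site 19 (A→G, transition).
Of the 3 differences, 2 transitions and 1 transversion over 22 sites: P = 2/22 = 0.090909, Q = 1/22 = 0.045455.
d = −0.5·ln(0.772727) − 0.25·ln(0.909090) = −0.5·(-0.257829) − 0.25·(-0.095311) = 0.1527.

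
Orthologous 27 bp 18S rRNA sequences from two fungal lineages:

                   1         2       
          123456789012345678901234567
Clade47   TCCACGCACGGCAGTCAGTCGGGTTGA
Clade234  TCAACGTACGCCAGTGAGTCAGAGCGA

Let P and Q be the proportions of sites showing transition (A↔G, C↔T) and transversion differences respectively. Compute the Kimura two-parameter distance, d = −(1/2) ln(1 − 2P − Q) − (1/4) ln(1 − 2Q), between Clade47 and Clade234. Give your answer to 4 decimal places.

Differing sites — 3:C/A (Tv); 7:C/T (Ti); 11:G/C (Tv); 16:C/G (Tv); 21:G/A (Ti); 23:G/A (Ti); 24:T/G (Tv); 25:T/C (Ti).
Of the 8 differences, 4 transitions and 4 transversions over 27 sites: P = 4/27 = 0.148148, Q = 4/27 = 0.148148.
d = −0.5·ln(0.555556) − 0.25·ln(0.703704) = −0.5·(-0.587786) − 0.25·(-0.351397) = 0.3817.

0.3817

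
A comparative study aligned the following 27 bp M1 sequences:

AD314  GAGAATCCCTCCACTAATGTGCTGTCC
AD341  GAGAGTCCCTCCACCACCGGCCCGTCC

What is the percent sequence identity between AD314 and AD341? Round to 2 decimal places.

74.07%

Differing sites — 5:A/G; 15:T/C; 17:A/C; 18:T/C; 20:T/G; 21:G/C; 23:T/C.
20 of the 27 sites match, so the percent identity is 20/27 × 100 = 74.07%.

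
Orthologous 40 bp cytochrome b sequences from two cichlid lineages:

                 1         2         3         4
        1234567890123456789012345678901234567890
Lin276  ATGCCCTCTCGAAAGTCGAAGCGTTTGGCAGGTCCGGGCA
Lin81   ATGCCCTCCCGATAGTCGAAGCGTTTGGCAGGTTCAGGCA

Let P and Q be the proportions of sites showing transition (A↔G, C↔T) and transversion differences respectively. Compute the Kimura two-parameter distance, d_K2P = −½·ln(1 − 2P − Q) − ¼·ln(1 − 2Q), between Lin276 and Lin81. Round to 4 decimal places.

Mismatches occur at site 9 (T↔C, transition), site 13 (A↔T, transversion), site 34 (C↔T, transition), site 36 (G↔A, transition).
Of the 4 differences, 3 transitions and 1 transversion over 40 sites: P = 3/40 = 0.075000, Q = 1/40 = 0.025000.
d = −0.5·ln(0.825000) − 0.25·ln(0.950000) = −0.5·(-0.192372) − 0.25·(-0.051293) = 0.1090.

0.1090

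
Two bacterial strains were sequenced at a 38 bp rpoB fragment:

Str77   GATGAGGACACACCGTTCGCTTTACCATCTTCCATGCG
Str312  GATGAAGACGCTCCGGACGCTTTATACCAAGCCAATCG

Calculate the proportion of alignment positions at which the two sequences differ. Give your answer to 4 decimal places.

0.3684

Mismatches occur at site 6 (G↔A), site 10 (A↔G), site 12 (A↔T), site 16 (T↔G), site 17 (T↔A), site 25 (C↔T), site 26 (C↔A), site 27 (A↔C), site 28 (T↔C), site 29 (C↔A), site 30 (T↔A), site 31 (T↔G), site 35 (T↔A), site 36 (G↔T).
There are 14 differences over 38 sites, so p = 14/38 = 0.3684.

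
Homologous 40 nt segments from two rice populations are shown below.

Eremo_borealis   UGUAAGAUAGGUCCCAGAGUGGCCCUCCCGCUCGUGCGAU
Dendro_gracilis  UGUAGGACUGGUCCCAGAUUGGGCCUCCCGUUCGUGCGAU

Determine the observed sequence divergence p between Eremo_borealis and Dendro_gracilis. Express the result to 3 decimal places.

0.150

Mismatches occur at site 5 (A/G), site 8 (U/C), site 9 (A/U), site 19 (G/U), site 23 (C/G), site 31 (C/U).
There are 6 differences over 40 sites, so p = 6/40 = 0.150.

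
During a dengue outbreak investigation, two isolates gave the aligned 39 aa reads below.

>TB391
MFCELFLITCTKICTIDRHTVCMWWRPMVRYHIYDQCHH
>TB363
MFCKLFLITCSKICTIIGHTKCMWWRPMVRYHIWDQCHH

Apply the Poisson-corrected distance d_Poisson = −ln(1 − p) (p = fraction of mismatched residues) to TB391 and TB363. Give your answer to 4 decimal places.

0.1671

The sequences differ at positions 4 (E/K), 11 (T/S), 17 (D/I), 18 (R/G), 21 (V/K), 34 (Y/W).
p = 6/39 = 0.153846.
d = −ln(1 − 0.153846) = −ln(0.846154) = 0.1671.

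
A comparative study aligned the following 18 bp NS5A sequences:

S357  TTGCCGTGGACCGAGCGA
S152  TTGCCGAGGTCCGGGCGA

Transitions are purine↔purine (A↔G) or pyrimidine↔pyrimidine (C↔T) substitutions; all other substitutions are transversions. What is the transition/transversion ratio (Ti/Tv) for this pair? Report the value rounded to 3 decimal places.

0.500

Differing sites — 7:T/A (Tv); 10:A/T (Tv); 14:A/G (Ti).
Of the 3 differences, 1 transition and 2 transversions, so Ti/Tv = 1/2 = 0.500.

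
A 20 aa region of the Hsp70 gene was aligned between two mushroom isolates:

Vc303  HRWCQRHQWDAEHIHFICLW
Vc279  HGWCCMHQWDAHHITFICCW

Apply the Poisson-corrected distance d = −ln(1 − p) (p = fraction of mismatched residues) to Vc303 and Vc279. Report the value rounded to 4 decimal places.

0.3567

Differing sites — 2:R/G; 5:Q/C; 6:R/M; 12:E/H; 15:H/T; 19:L/C.
p = 6/20 = 0.300000.
d = −ln(1 − 0.300000) = −ln(0.700000) = 0.3567.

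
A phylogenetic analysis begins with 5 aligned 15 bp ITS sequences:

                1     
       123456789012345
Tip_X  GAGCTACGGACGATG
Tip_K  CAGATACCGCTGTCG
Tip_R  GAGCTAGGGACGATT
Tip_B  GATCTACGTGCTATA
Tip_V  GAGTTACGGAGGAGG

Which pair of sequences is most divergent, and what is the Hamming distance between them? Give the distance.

Pairwise Hamming distances:
  Tip_X vs Tip_K: 7
  Tip_X vs Tip_R: 2
  Tip_X vs Tip_B: 5
  Tip_X vs Tip_V: 3
  Tip_K vs Tip_R: 9
  Tip_K vs Tip_B: 11
  Tip_K vs Tip_V: 7
  Tip_R vs Tip_B: 6
  Tip_R vs Tip_V: 5
  Tip_B vs Tip_V: 8
The largest is 11, between Tip_K and Tip_B.

11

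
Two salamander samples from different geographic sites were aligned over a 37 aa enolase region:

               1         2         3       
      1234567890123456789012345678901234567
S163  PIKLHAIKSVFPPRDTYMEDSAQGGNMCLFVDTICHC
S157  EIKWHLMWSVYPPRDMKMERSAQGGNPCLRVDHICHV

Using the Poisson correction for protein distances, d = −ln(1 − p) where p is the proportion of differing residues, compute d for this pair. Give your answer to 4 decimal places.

0.4329

Mismatches occur at site 1 (P/E), site 4 (L/W), site 6 (A/L), site 7 (I/M), site 8 (K/W), site 11 (F/Y), site 16 (T/M), site 17 (Y/K), site 20 (D/R), site 27 (M/P), site 30 (F/R), site 33 (T/H), site 37 (C/V).
p = 13/37 = 0.351351.
d = −ln(1 − 0.351351) = −ln(0.648649) = 0.4329.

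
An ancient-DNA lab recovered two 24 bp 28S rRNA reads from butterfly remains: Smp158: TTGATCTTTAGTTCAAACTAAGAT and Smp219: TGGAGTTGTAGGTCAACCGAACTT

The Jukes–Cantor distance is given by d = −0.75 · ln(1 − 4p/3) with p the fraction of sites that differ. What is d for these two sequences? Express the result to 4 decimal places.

Differing sites — 2:T/G; 5:T/G; 6:C/T; 8:T/G; 12:T/G; 17:A/C; 19:T/G; 22:G/C; 23:A/T.
p = 9/24 = 0.375000.
d = −0.75 · ln(1 − (4/3)·0.375000) = −0.75 · ln(0.500000) = −0.75 · (-0.693147) = 0.5199.

0.5199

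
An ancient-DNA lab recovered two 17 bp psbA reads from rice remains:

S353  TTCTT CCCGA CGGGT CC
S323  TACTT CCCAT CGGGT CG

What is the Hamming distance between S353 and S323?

Differing sites — 2:T/A; 9:G/A; 10:A/T; 17:C/G.
That gives 4 mismatches out of 17 aligned sites, so the Hamming distance is 4.

4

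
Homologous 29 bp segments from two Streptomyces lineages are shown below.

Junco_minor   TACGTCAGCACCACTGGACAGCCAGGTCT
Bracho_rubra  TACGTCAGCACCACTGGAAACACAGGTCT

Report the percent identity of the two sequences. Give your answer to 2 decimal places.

Differing sites — 19:C/A; 21:G/C; 22:C/A.
26 of the 29 sites match, so the percent identity is 26/29 × 100 = 89.66%.

89.66%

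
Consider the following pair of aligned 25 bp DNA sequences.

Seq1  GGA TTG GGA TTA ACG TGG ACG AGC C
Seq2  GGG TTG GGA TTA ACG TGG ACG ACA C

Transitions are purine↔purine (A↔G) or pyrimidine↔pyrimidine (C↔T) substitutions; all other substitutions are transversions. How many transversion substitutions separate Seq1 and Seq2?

2

Differing sites — 3:A/G (Ti); 23:G/C (Tv); 24:C/A (Tv).
Of the 3 differences, 1 transition and 2 transversions, so the answer is 2.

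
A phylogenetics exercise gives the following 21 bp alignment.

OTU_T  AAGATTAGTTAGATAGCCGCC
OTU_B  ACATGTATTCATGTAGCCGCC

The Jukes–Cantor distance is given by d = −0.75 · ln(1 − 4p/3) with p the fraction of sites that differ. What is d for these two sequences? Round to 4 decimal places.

The sequences differ at positions 2 (A/C), 3 (G/A), 4 (A/T), 5 (T/G), 8 (G/T), 10 (T/C), 12 (G/T), 13 (A/G).
p = 8/21 = 0.380952.
d = −0.75 · ln(1 − (4/3)·0.380952) = −0.75 · ln(0.492064) = −0.75 · (-0.709146) = 0.5319.

0.5319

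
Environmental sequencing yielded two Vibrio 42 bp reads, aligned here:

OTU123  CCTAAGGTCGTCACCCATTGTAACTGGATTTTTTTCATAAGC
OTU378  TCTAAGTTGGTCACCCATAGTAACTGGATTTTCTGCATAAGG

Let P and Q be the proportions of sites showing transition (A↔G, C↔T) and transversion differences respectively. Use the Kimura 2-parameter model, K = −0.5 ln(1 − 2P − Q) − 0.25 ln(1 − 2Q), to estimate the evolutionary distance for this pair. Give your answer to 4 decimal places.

Mismatches occur at site 1 (C→T, transition), site 7 (G→T, transversion), site 9 (C→G, transversion), site 19 (T→A, transversion), site 33 (T→C, transition), site 35 (T→G, transversion), site 42 (C→G, transversion).
Of the 7 differences, 2 transitions and 5 transversions over 42 sites: P = 2/42 = 0.047619, Q = 5/42 = 0.119048.
d = −0.5·ln(0.785714) − 0.25·ln(0.761904) = −0.5·(-0.241162) − 0.25·(-0.271935) = 0.1886.

0.1886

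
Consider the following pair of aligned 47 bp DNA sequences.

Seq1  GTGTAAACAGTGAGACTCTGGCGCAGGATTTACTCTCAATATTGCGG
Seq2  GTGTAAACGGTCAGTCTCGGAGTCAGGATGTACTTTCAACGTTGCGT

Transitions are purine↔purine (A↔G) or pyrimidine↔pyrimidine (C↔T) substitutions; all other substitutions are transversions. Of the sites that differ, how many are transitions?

5

Mismatches occur at site 9 (A/G, transition), site 12 (G/C, transversion), site 15 (A/T, transversion), site 19 (T/G, transversion), site 21 (G/A, transition), site 22 (C/G, transversion), site 23 (G/T, transversion), site 30 (T/G, transversion), site 35 (C/T, transition), site 40 (T/C, transition), site 41 (A/G, transition), site 47 (G/T, transversion).
Of the 12 differences, 5 transitions and 7 transversions, so the answer is 5.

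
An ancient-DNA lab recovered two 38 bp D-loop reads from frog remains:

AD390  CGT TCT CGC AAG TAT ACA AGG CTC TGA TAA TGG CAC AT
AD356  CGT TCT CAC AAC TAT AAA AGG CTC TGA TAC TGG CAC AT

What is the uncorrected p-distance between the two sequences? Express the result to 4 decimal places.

Differing sites — 8:G/A; 12:G/C; 17:C/A; 30:A/C.
There are 4 differences over 38 sites, so p = 4/38 = 0.1053.

0.1053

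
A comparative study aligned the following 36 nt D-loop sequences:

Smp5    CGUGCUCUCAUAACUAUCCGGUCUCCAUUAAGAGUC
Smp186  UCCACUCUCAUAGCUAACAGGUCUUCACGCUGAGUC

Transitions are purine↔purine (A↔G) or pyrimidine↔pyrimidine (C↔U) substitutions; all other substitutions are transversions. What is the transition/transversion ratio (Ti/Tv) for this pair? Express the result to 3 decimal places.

1.000

The sequences differ at positions 1 (C/U, transition), 2 (G/C, transversion), 3 (U/C, transition), 4 (G/A, transition), 13 (A/G, transition), 17 (U/A, transversion), 19 (C/A, transversion), 25 (C/U, transition), 28 (U/C, transition), 29 (U/G, transversion), 30 (A/C, transversion), 31 (A/U, transversion).
Of the 12 differences, 6 transitions and 6 transversions, so Ti/Tv = 6/6 = 1.000.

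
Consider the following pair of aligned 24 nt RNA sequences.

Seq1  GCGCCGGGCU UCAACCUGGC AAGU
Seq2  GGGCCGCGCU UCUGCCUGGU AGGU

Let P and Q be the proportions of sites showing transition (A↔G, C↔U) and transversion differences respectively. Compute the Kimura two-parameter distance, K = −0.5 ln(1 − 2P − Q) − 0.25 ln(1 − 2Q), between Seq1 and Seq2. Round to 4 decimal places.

Mismatches occur at site 2 (C/G, transversion), site 7 (G/C, transversion), site 13 (A/U, transversion), site 14 (A/G, transition), site 20 (C/U, transition), site 22 (A/G, transition).
Of the 6 differences, 3 transitions and 3 transversions over 24 sites: P = 3/24 = 0.125000, Q = 3/24 = 0.125000.
d = −0.5·ln(0.625000) − 0.25·ln(0.750000) = −0.5·(-0.470004) − 0.25·(-0.287682) = 0.3069.

0.3069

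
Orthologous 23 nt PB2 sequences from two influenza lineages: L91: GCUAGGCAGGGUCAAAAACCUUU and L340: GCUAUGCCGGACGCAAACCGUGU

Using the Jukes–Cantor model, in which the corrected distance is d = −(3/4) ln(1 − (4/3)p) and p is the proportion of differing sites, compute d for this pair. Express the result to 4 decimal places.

0.5532

Differing sites — 5:G/U; 8:A/C; 11:G/A; 12:U/C; 13:C/G; 14:A/C; 18:A/C; 20:C/G; 22:U/G.
p = 9/23 = 0.391304.
d = −0.75 · ln(1 − (4/3)·0.391304) = −0.75 · ln(0.478261) = −0.75 · (-0.737599) = 0.5532.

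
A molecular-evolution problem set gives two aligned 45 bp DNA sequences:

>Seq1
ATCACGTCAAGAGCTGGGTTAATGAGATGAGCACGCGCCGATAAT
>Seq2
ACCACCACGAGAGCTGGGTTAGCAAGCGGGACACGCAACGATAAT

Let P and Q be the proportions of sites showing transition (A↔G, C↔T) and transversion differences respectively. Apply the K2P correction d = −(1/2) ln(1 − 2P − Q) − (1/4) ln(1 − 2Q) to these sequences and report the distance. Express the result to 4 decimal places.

0.3771

Differing sites — 2:T/C (Ti); 6:G/C (Tv); 7:T/A (Tv); 9:A/G (Ti); 22:A/G (Ti); 23:T/C (Ti); 24:G/A (Ti); 27:A/C (Tv); 28:T/G (Tv); 30:A/G (Ti); 31:G/A (Ti); 37:G/A (Ti); 38:C/A (Tv).
Of the 13 differences, 8 transitions and 5 transversions over 45 sites: P = 8/45 = 0.177778, Q = 5/45 = 0.111111.
d = −0.5·ln(0.533333) − 0.25·ln(0.777778) = −0.5·(-0.628609) − 0.25·(-0.251314) = 0.3771.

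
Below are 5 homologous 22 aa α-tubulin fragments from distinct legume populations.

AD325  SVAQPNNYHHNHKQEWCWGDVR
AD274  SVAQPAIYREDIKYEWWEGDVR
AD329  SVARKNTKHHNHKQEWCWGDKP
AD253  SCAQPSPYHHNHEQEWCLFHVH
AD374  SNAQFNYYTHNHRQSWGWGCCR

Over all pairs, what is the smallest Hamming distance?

Pairwise Hamming distances:
  AD325 vs AD274: 9
  AD325 vs AD329: 6
  AD325 vs AD253: 8
  AD325 vs AD374: 9
  AD274 vs AD329: 14
  AD274 vs AD253: 14
  AD274 vs AD374: 15
  AD329 vs AD253: 12
  AD329 vs AD374: 12
  AD253 vs AD374: 13
The smallest is 6, between AD325 and AD329.

6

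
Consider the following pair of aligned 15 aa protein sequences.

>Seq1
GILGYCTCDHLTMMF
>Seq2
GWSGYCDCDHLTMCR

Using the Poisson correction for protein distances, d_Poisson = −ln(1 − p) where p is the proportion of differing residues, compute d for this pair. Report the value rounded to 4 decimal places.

Mismatches occur at site 2 (I↔W), site 3 (L↔S), site 7 (T↔D), site 14 (M↔C), site 15 (F↔R).
p = 5/15 = 0.333333.
d = −ln(1 − 0.333333) = −ln(0.666667) = 0.4055.

0.4055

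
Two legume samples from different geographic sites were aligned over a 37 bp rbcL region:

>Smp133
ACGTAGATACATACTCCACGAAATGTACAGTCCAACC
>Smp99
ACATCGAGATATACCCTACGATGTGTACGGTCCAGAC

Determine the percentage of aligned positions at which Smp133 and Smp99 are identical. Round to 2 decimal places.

70.27%

Mismatches occur at site 3 (G/A), site 5 (A/C), site 8 (T/G), site 10 (C/T), site 15 (T/C), site 17 (C/T), site 22 (A/T), site 23 (A/G), site 29 (A/G), site 35 (A/G), site 36 (C/A).
26 of the 37 sites match, so the percent identity is 26/37 × 100 = 70.27%.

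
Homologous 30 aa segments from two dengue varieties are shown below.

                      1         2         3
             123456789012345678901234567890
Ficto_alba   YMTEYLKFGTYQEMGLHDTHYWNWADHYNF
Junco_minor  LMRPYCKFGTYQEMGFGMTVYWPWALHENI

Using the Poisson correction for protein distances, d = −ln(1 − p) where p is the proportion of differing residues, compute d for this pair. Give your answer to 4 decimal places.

0.5108

Differing sites — 1:Y/L; 3:T/R; 4:E/P; 6:L/C; 16:L/F; 17:H/G; 18:D/M; 20:H/V; 23:N/P; 26:D/L; 28:Y/E; 30:F/I.
p = 12/30 = 0.400000.
d = −ln(1 − 0.400000) = −ln(0.600000) = 0.5108.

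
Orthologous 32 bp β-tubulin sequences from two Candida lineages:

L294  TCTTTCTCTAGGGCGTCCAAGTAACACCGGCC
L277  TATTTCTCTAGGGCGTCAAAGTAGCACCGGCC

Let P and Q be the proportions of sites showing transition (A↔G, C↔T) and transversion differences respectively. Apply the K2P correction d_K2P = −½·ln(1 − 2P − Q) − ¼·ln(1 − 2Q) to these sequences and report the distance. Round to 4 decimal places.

0.1001

Differing sites — 2:C/A (Tv); 18:C/A (Tv); 24:A/G (Ti).
Of the 3 differences, 1 transition and 2 transversions over 32 sites: P = 1/32 = 0.031250, Q = 2/32 = 0.062500.
d = −0.5·ln(0.875000) − 0.25·ln(0.875000) = −0.5·(-0.133531) − 0.25·(-0.133531) = 0.1001.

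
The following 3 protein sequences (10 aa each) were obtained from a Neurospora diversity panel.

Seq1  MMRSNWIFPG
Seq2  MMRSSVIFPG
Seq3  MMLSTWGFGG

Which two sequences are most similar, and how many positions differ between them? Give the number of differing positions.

Pairwise Hamming distances:
  Seq1 vs Seq2: 2
  Seq1 vs Seq3: 4
  Seq2 vs Seq3: 5
The smallest is 2, between Seq1 and Seq2.

2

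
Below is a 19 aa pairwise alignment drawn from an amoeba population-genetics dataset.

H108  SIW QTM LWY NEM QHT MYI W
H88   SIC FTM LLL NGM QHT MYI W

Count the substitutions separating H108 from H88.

Mismatches occur at site 3 (W/C), site 4 (Q/F), site 8 (W/L), site 9 (Y/L), site 11 (E/G).
That gives 5 mismatches out of 19 aligned sites, so the Hamming distance is 5.

5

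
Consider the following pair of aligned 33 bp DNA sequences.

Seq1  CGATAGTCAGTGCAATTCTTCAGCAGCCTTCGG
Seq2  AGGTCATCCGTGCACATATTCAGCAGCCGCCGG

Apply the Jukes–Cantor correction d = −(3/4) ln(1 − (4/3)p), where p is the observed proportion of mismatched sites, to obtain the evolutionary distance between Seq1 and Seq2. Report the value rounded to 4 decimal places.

0.3882

The sequences differ at positions 1 (C/A), 3 (A/G), 5 (A/C), 6 (G/A), 9 (A/C), 15 (A/C), 16 (T/A), 18 (C/A), 29 (T/G), 30 (T/C).
p = 10/33 = 0.303030.
d = −0.75 · ln(1 − (4/3)·0.303030) = −0.75 · ln(0.595960) = −0.75 · (-0.517582) = 0.3882.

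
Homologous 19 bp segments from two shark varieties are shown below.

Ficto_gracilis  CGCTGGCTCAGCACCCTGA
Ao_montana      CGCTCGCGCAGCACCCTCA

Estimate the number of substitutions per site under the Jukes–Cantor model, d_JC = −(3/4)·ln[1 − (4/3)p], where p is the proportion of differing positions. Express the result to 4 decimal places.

0.1773

The sequences differ at positions 5 (G/C), 8 (T/G), 18 (G/C).
p = 3/19 = 0.157895.
d = −0.75 · ln(1 − (4/3)·0.157895) = −0.75 · ln(0.789473) = −0.75 · (-0.236390) = 0.1773.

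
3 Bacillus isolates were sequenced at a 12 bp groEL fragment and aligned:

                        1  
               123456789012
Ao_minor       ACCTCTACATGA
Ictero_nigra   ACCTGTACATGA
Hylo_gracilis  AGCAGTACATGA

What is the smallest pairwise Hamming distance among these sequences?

1

Pairwise Hamming distances:
  Ao_minor vs Ictero_nigra: 1
  Ao_minor vs Hylo_gracilis: 3
  Ictero_nigra vs Hylo_gracilis: 2
The smallest is 1, between Ao_minor and Ictero_nigra.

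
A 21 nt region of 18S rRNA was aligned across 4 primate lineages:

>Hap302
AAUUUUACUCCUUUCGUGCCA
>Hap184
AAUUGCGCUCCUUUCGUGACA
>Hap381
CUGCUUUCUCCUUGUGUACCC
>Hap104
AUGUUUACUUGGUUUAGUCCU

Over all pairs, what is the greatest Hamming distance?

Pairwise Hamming distances:
  Hap302 vs Hap184: 4
  Hap302 vs Hap381: 9
  Hap302 vs Hap104: 10
  Hap184 vs Hap381: 12
  Hap184 vs Hap104: 14
  Hap381 vs Hap104: 11
The largest is 14, between Hap184 and Hap104.

14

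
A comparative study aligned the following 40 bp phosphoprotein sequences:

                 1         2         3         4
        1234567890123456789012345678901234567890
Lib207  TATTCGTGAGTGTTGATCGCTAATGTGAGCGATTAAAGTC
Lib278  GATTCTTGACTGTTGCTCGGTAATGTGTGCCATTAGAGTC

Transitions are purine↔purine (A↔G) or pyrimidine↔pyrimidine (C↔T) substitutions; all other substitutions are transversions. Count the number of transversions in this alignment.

7

Mismatches occur at site 1 (T/G, transversion), site 6 (G/T, transversion), site 10 (G/C, transversion), site 16 (A/C, transversion), site 20 (C/G, transversion), site 28 (A/T, transversion), site 31 (G/C, transversion), site 36 (A/G, transition).
Of the 8 differences, 1 transition and 7 transversions, so the answer is 7.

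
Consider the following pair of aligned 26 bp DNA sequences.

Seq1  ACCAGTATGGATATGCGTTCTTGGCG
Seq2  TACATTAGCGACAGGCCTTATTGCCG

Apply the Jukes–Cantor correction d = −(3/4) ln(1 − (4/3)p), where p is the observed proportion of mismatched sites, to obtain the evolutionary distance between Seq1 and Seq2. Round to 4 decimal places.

Differing sites — 1:A/T; 2:C/A; 5:G/T; 8:T/G; 9:G/C; 12:T/C; 14:T/G; 17:G/C; 20:C/A; 24:G/C.
p = 10/26 = 0.384615.
d = −0.75 · ln(1 − (4/3)·0.384615) = −0.75 · ln(0.487180) = −0.75 · (-0.719122) = 0.5393.

0.5393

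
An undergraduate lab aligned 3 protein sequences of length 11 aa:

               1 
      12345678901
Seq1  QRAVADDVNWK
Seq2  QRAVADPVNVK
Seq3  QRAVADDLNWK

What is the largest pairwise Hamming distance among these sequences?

3

Pairwise Hamming distances:
  Seq1 vs Seq2: 2
  Seq1 vs Seq3: 1
  Seq2 vs Seq3: 3
The largest is 3, between Seq2 and Seq3.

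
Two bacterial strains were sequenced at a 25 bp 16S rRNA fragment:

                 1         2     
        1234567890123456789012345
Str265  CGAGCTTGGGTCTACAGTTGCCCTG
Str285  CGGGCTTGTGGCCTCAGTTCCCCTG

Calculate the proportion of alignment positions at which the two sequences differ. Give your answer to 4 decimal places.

Differing sites — 3:A/G; 9:G/T; 11:T/G; 13:T/C; 14:A/T; 20:G/C.
There are 6 differences over 25 sites, so p = 6/25 = 0.2400.

0.2400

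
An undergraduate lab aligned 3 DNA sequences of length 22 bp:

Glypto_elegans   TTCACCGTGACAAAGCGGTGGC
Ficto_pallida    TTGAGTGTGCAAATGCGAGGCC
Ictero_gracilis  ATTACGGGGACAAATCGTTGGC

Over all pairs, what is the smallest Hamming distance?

6

Pairwise Hamming distances:
  Glypto_elegans vs Ficto_pallida: 9
  Glypto_elegans vs Ictero_gracilis: 6
  Ficto_pallida vs Ictero_gracilis: 12
The smallest is 6, between Glypto_elegans and Ictero_gracilis.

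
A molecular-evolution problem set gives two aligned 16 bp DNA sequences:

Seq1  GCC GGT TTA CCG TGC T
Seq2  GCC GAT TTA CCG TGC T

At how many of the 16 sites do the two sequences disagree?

A single mismatch occurs at site 5 (G↔A).
That gives 1 mismatch out of 16 aligned sites, so the Hamming distance is 1.

1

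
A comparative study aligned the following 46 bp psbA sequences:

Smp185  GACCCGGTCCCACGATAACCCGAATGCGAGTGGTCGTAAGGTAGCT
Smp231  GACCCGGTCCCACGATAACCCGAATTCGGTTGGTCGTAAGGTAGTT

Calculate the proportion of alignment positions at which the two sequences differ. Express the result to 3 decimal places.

0.087

Mismatches occur at site 26 (G/T), site 29 (A/G), site 30 (G/T), site 45 (C/T).
There are 4 differences over 46 sites, so p = 4/46 = 0.087.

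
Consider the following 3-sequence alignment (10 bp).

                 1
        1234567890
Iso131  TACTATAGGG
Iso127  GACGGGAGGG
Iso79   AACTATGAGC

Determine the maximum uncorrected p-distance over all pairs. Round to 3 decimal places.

0.700

Pairwise Hamming distances:
  Iso131 vs Iso127: 4
  Iso131 vs Iso79: 4
  Iso127 vs Iso79: 7
The largest is 7 mismatches, between Iso127 and Iso79; p = 7/10 = 0.700.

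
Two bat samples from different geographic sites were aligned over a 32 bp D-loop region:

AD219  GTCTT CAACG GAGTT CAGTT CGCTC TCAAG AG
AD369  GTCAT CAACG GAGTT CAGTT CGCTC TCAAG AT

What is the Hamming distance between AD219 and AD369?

2

Differing sites — 4:T/A; 32:G/T.
That gives 2 mismatches out of 32 aligned sites, so the Hamming distance is 2.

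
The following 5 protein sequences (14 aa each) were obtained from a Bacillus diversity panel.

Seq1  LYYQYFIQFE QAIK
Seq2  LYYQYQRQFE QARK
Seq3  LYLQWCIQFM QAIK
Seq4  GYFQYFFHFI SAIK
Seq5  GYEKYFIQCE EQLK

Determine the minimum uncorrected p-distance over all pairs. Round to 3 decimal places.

0.214

Pairwise Hamming distances:
  Seq1 vs Seq2: 3
  Seq1 vs Seq3: 4
  Seq1 vs Seq4: 6
  Seq1 vs Seq5: 7
  Seq2 vs Seq3: 6
  Seq2 vs Seq4: 8
  Seq2 vs Seq5: 9
  Seq3 vs Seq4: 8
  Seq3 vs Seq5: 10
  Seq4 vs Seq5: 9
The smallest is 3 mismatches, between Seq1 and Seq2; p = 3/14 = 0.214.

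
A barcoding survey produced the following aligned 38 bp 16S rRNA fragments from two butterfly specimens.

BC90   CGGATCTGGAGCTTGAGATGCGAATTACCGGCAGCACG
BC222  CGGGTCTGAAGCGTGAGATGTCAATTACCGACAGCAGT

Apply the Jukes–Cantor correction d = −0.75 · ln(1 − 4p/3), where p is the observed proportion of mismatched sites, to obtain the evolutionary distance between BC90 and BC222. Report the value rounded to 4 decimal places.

0.2471

The sequences differ at positions 4 (A/G), 9 (G/A), 13 (T/G), 21 (C/T), 22 (G/C), 31 (G/A), 37 (C/G), 38 (G/T).
p = 8/38 = 0.210526.
d = −0.75 · ln(1 − (4/3)·0.210526) = −0.75 · ln(0.719299) = −0.75 · (-0.329478) = 0.2471.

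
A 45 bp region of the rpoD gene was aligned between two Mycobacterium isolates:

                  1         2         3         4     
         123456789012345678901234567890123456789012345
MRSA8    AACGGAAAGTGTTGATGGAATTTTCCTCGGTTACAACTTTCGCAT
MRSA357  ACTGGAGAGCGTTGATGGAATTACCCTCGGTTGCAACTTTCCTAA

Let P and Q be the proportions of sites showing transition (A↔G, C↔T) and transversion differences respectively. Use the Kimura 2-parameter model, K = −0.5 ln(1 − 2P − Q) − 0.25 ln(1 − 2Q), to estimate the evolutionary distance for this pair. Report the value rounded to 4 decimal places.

Mismatches occur at site 2 (A↔C, transversion), site 3 (C↔T, transition), site 7 (A↔G, transition), site 10 (T↔C, transition), site 23 (T↔A, transversion), site 24 (T↔C, transition), site 33 (A↔G, transition), site 42 (G↔C, transversion), site 43 (C↔T, transition), site 45 (T↔A, transversion).
Of the 10 differences, 6 transitions and 4 transversions over 45 sites: P = 6/45 = 0.133333, Q = 4/45 = 0.088889.
d = −0.5·ln(0.644445) − 0.25·ln(0.822222) = −0.5·(-0.439366) − 0.25·(-0.195745) = 0.2686.

0.2686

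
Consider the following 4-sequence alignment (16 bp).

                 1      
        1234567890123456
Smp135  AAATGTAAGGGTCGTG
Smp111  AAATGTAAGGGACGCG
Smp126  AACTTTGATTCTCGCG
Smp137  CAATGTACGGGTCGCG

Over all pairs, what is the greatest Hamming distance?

8

Pairwise Hamming distances:
  Smp135 vs Smp111: 2
  Smp135 vs Smp126: 7
  Smp135 vs Smp137: 3
  Smp111 vs Smp126: 7
  Smp111 vs Smp137: 3
  Smp126 vs Smp137: 8
The largest is 8, between Smp126 and Smp137.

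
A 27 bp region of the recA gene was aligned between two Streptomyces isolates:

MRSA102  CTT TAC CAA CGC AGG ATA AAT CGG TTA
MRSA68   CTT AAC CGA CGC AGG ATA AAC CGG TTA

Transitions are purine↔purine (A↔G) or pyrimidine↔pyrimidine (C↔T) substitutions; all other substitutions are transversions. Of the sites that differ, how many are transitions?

Differing sites — 4:T/A (Tv); 8:A/G (Ti); 21:T/C (Ti).
Of the 3 differences, 2 transitions and 1 transversion, so the answer is 2.

2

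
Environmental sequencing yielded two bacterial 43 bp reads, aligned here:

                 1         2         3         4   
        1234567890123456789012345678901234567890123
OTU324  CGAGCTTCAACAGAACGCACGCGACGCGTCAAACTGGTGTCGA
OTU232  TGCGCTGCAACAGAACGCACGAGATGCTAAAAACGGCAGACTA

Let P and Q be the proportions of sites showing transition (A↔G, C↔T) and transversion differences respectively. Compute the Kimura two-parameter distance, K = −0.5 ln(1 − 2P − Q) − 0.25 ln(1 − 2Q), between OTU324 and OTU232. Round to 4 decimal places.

0.3937

Mismatches occur at site 1 (C↔T, transition), site 3 (A↔C, transversion), site 7 (T↔G, transversion), site 22 (C↔A, transversion), site 25 (C↔T, transition), site 28 (G↔T, transversion), site 29 (T↔A, transversion), site 30 (C↔A, transversion), site 35 (T↔G, transversion), site 37 (G↔C, transversion), site 38 (T↔A, transversion), site 40 (T↔A, transversion), site 42 (G↔T, transversion).
Of the 13 differences, 2 transitions and 11 transversions over 43 sites: P = 2/43 = 0.046512, Q = 11/43 = 0.255814.
d = −0.5·ln(0.651162) − 0.25·ln(0.488372) = −0.5·(-0.428997) − 0.25·(-0.716678) = 0.3937.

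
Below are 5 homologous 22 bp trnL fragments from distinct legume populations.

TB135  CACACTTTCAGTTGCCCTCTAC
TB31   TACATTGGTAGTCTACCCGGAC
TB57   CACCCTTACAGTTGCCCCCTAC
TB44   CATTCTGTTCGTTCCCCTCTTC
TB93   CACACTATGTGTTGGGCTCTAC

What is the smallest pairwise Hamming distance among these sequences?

Pairwise Hamming distances:
  TB135 vs TB31: 11
  TB135 vs TB57: 3
  TB135 vs TB44: 7
  TB135 vs TB93: 5
  TB31 vs TB57: 11
  TB31 vs TB44: 13
  TB31 vs TB93: 13
  TB57 vs TB44: 9
  TB57 vs TB93: 8
  TB44 vs TB93: 9
The smallest is 3, between TB135 and TB57.

3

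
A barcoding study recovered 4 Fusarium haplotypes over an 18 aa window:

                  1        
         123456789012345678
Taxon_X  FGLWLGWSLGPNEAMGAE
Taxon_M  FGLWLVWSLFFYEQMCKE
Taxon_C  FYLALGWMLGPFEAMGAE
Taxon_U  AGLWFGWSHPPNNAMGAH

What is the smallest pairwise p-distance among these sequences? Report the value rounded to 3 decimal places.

Pairwise Hamming distances:
  Taxon_X vs Taxon_M: 7
  Taxon_X vs Taxon_C: 4
  Taxon_X vs Taxon_U: 6
  Taxon_M vs Taxon_C: 10
  Taxon_M vs Taxon_U: 12
  Taxon_C vs Taxon_U: 10
The smallest is 4 mismatches, between Taxon_X and Taxon_C; p = 4/18 = 0.222.

0.222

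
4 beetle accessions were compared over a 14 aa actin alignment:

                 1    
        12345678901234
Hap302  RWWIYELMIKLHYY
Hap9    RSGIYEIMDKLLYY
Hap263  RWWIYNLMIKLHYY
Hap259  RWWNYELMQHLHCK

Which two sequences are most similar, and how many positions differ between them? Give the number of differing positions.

Pairwise Hamming distances:
  Hap302 vs Hap9: 5
  Hap302 vs Hap263: 1
  Hap302 vs Hap259: 5
  Hap9 vs Hap263: 6
  Hap9 vs Hap259: 9
  Hap263 vs Hap259: 6
The smallest is 1, between Hap302 and Hap263.

1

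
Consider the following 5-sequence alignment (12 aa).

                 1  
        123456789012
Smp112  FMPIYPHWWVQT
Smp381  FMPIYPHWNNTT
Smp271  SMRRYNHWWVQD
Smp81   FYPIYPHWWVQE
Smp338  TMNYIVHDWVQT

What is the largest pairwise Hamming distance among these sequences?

9

Pairwise Hamming distances:
  Smp112 vs Smp381: 3
  Smp112 vs Smp271: 5
  Smp112 vs Smp81: 2
  Smp112 vs Smp338: 6
  Smp381 vs Smp271: 8
  Smp381 vs Smp81: 5
  Smp381 vs Smp338: 9
  Smp271 vs Smp81: 6
  Smp271 vs Smp338: 7
  Smp81 vs Smp338: 8
The largest is 9, between Smp381 and Smp338.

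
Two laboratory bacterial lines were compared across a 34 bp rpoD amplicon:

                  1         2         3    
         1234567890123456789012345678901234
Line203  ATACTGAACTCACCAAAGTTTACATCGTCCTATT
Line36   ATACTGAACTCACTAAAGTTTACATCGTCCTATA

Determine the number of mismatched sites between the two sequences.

Mismatches occur at site 14 (C→T), site 34 (T→A).
That gives 2 mismatches out of 34 aligned sites, so the Hamming distance is 2.

2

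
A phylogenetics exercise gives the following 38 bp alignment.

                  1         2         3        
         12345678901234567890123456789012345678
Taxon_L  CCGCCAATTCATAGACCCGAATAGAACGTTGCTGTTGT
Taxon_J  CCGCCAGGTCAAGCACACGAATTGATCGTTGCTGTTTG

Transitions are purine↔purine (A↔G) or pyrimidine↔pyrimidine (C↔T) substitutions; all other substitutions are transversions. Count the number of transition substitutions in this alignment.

2

Mismatches occur at site 7 (A→G, transition), site 8 (T→G, transversion), site 12 (T→A, transversion), site 13 (A→G, transition), site 14 (G→C, transversion), site 17 (C→A, transversion), site 23 (A→T, transversion), site 26 (A→T, transversion), site 37 (G→T, transversion), site 38 (T→G, transversion).
Of the 10 differences, 2 transitions and 8 transversions, so the answer is 2.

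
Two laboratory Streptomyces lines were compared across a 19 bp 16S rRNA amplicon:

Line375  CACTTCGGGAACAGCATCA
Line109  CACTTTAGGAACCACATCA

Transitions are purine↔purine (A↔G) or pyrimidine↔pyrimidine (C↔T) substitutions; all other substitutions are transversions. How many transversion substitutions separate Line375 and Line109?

The sequences differ at positions 6 (C/T, transition), 7 (G/A, transition), 13 (A/C, transversion), 14 (G/A, transition).
Of the 4 differences, 3 transitions and 1 transversion, so the answer is 1.

1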